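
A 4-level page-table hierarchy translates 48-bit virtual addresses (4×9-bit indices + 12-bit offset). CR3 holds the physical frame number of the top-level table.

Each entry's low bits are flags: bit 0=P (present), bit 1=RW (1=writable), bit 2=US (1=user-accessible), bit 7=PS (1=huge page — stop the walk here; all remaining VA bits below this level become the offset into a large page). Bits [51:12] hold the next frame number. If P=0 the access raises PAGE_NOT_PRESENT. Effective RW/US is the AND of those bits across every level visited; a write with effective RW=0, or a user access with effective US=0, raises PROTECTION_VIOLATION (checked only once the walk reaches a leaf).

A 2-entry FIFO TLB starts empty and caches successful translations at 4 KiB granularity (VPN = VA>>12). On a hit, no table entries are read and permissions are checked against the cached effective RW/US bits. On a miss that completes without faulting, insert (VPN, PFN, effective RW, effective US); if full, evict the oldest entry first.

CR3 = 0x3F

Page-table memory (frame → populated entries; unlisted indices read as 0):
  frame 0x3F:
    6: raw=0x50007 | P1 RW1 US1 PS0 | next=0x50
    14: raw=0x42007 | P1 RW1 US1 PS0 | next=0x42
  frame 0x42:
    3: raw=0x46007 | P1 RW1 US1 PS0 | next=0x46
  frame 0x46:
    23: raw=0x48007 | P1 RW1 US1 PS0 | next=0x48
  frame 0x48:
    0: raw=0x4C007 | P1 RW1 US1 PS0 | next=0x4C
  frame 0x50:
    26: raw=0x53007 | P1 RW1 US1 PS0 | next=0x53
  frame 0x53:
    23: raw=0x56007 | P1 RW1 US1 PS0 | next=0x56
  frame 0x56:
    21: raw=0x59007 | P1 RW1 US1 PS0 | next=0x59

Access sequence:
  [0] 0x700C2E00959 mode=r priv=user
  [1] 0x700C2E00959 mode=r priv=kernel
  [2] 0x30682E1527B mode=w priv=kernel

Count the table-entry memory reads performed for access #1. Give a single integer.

Trace:
#0 VA=0x700C2E00959 (r,user):
  L0: frame=0x3F idx=14 entry=0x42007 [P=1 RW=1 US=1 PS=0]
  L1: frame=0x42 idx=3 entry=0x46007 [P=1 RW=1 US=1 PS=0]
  L2: frame=0x46 idx=23 entry=0x48007 [P=1 RW=1 US=1 PS=0]
  L3: frame=0x48 idx=0 entry=0x4C007 [P=1 RW=1 US=1 PS=0]
  → PA=0x4C959  (4 entries read)
#1 VA=0x700C2E00959 (r,kernel):
  TLB hit vpn=0x700C2E00 → PA=0x4C959
#2 VA=0x30682E1527B (w,kernel):
  L0: frame=0x3F idx=6 entry=0x50007 [P=1 RW=1 US=1 PS=0]
  L1: frame=0x50 idx=26 entry=0x53007 [P=1 RW=1 US=1 PS=0]
  L2: frame=0x53 idx=23 entry=0x56007 [P=1 RW=1 US=1 PS=0]
  L3: frame=0x56 idx=21 entry=0x59007 [P=1 RW=1 US=1 PS=0]
  → PA=0x5927B  (4 entries read)

Entries read for #1: 0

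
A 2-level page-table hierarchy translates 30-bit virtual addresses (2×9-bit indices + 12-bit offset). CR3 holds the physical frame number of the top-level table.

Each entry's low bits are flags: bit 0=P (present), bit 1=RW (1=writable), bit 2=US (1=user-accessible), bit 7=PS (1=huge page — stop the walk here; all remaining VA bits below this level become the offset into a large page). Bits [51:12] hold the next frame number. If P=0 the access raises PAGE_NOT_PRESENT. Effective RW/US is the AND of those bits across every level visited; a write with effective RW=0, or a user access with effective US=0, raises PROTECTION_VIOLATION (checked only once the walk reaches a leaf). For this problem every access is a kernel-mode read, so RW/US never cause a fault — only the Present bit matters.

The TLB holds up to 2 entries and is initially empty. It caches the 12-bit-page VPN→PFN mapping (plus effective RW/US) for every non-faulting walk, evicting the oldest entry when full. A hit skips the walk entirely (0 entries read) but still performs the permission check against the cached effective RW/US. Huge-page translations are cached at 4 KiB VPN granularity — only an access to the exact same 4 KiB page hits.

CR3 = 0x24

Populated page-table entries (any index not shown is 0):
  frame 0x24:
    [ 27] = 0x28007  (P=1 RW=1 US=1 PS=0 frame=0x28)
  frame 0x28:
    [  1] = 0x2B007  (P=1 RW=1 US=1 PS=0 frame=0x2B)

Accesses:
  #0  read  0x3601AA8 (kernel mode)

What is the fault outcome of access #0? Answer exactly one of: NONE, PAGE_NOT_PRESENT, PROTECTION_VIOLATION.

Walk each access:
#0 VA=0x3601AA8 (r,kernel):
  [0] read 0x24 idx=27: raw=0x28007 flags P=1 W=1 U=1 S=0
  [1] read 0x28 idx=1: raw=0x2B007 flags P=1 W=1 U=1 S=0
  → PA=0x2BAA8  (2 entries read)

Access #0 fault: NONE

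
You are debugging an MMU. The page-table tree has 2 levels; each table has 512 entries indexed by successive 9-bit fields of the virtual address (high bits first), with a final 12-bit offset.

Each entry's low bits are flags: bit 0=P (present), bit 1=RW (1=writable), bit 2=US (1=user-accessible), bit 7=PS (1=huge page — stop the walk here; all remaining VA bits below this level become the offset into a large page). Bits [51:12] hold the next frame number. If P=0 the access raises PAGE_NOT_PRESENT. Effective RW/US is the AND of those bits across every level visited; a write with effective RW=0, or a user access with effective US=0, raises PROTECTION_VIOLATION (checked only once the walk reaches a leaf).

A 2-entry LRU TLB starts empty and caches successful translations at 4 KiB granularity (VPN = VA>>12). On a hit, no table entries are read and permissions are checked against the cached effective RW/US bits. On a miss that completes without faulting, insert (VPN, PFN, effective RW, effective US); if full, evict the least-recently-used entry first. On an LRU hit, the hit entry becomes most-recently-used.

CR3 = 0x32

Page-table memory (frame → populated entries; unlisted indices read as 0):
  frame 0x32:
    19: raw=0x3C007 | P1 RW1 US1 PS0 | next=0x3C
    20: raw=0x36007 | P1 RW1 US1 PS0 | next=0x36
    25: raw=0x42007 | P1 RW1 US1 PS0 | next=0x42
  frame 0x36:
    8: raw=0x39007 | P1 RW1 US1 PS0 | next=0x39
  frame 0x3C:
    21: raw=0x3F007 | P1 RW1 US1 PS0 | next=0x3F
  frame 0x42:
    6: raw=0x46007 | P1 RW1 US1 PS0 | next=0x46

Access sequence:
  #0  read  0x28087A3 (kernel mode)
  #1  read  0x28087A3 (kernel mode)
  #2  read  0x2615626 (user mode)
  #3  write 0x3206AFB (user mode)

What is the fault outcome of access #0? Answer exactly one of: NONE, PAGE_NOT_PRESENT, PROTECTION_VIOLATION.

Walk each access:
#0 VA=0x28087A3 (r,kernel):
  L0: frame=0x32 idx=20 entry=0x36007 [P=1 RW=1 US=1 PS=0]
  L1: frame=0x36 idx=8 entry=0x39007 [P=1 RW=1 US=1 PS=0]
  ⇒ phys 0x397A3  [2 reads]
#1 VA=0x28087A3 (r,kernel):
  TLB hit vpn=0x2808 → PA=0x397A3
#2 VA=0x2615626 (r,user):
  L0: frame=0x32 idx=19 entry=0x3C007 [P=1 RW=1 US=1 PS=0]
  L1: frame=0x3C idx=21 entry=0x3F007 [P=1 RW=1 US=1 PS=0]
  ⇒ phys 0x3F626  [2 reads]
#3 VA=0x3206AFB (w,user):
  L0: frame=0x32 idx=25 entry=0x42007 [P=1 RW=1 US=1 PS=0]
  L1: frame=0x42 idx=6 entry=0x46007 [P=1 RW=1 US=1 PS=0]
  ⇒ phys 0x46AFB  [2 reads]

Access #0 fault: NONE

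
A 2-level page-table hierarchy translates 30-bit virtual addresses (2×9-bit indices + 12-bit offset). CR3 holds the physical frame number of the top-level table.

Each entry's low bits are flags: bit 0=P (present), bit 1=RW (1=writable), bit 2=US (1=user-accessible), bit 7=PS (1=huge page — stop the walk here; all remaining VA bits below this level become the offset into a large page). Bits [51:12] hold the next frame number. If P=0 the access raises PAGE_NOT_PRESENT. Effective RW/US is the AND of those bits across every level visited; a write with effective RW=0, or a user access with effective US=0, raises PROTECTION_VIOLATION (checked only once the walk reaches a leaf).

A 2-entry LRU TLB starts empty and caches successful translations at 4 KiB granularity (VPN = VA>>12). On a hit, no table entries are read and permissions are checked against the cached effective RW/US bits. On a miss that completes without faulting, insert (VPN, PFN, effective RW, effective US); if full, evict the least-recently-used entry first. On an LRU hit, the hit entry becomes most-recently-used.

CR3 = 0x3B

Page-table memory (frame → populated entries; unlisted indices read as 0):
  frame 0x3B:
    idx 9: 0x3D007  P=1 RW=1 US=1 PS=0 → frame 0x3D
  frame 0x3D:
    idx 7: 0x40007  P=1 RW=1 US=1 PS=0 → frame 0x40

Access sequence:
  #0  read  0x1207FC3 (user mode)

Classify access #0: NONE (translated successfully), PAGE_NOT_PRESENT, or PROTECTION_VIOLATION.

Walk each access:
#0 VA=0x1207FC3 (r,user):
  L0 @0x3B[9] → 0x3D007  P=1,RW=1,US=1,PS=0
  L1 @0x3D[7] → 0x40007  P=1,RW=1,US=1,PS=0
  ⇒ phys 0x40FC3  [2 reads]

Access #0 fault: NONE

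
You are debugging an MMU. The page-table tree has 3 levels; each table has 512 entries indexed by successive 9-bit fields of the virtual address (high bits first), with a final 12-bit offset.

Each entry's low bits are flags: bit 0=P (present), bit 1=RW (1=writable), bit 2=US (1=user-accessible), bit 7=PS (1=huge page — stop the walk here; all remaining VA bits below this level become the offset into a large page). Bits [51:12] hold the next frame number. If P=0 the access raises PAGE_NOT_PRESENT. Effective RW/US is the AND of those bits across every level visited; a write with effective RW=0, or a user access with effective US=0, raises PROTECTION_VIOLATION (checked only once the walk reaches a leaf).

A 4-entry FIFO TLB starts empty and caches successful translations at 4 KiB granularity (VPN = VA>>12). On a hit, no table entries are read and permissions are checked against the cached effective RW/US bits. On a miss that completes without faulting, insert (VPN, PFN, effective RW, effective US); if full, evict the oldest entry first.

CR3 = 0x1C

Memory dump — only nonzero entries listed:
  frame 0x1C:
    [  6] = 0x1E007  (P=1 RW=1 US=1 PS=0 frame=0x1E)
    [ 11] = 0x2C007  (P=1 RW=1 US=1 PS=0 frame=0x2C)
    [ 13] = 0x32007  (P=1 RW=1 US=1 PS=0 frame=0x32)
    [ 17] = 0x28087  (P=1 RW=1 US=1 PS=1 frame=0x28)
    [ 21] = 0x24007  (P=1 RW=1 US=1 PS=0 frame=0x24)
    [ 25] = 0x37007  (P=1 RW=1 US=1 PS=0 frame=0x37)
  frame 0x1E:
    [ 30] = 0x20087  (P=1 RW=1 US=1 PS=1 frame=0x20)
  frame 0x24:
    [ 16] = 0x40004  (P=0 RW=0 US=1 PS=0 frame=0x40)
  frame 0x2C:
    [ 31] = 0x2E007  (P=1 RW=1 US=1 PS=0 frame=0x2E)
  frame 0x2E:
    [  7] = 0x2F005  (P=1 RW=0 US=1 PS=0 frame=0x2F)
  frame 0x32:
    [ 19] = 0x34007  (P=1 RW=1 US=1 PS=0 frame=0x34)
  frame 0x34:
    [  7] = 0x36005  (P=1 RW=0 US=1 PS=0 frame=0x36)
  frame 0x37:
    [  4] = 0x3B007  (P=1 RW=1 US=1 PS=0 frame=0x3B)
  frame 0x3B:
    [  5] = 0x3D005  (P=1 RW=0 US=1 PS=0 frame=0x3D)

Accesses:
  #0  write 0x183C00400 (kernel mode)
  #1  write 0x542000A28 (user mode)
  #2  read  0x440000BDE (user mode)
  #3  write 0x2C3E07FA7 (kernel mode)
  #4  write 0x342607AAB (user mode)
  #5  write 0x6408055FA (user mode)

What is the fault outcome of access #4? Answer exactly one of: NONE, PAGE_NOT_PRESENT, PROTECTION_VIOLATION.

Trace:
#0 VA=0x183C00400 (w,kernel):
  L0: frame=0x1C idx=6 entry=0x1E007 [P=1 RW=1 US=1 PS=0]
  L1: frame=0x1E idx=30 entry=0x20087 [P=1 RW=1 US=1 PS=1]
  → PA=0x20400 (huge @L1)  (2 entries read)
#1 VA=0x542000A28 (w,user):
  L0: frame=0x1C idx=21 entry=0x24007 [P=1 RW=1 US=1 PS=0]
  L1: frame=0x24 idx=16 entry=0x40004 [P=0 RW=0 US=1 PS=0]
  → PAGE_NOT_PRESENT  (2 entries read)
#2 VA=0x440000BDE (r,user):
  L0: frame=0x1C idx=17 entry=0x28087 [P=1 RW=1 US=1 PS=1]
  → PA=0x28BDE (huge @L0)  (1 entries read)
#3 VA=0x2C3E07FA7 (w,kernel):
  L0: frame=0x1C idx=11 entry=0x2C007 [P=1 RW=1 US=1 PS=0]
  L1: frame=0x2C idx=31 entry=0x2E007 [P=1 RW=1 US=1 PS=0]
  L2: frame=0x2E idx=7 entry=0x2F005 [P=1 RW=0 US=1 PS=0]
  → PROTECTION_VIOLATION  (3 entries read)
#4 VA=0x342607AAB (w,user):
  L0: frame=0x1C idx=13 entry=0x32007 [P=1 RW=1 US=1 PS=0]
  L1: frame=0x32 idx=19 entry=0x34007 [P=1 RW=1 US=1 PS=0]
  L2: frame=0x34 idx=7 entry=0x36005 [P=1 RW=0 US=1 PS=0]
  → PROTECTION_VIOLATION  (3 entries read)
#5 VA=0x6408055FA (w,user):
  L0: frame=0x1C idx=25 entry=0x37007 [P=1 RW=1 US=1 PS=0]
  L1: frame=0x37 idx=4 entry=0x3B007 [P=1 RW=1 US=1 PS=0]
  L2: frame=0x3B idx=5 entry=0x3D005 [P=1 RW=0 US=1 PS=0]
  → PROTECTION_VIOLATION  (3 entries read)

Access #4 fault: PROTECTION_VIOLATION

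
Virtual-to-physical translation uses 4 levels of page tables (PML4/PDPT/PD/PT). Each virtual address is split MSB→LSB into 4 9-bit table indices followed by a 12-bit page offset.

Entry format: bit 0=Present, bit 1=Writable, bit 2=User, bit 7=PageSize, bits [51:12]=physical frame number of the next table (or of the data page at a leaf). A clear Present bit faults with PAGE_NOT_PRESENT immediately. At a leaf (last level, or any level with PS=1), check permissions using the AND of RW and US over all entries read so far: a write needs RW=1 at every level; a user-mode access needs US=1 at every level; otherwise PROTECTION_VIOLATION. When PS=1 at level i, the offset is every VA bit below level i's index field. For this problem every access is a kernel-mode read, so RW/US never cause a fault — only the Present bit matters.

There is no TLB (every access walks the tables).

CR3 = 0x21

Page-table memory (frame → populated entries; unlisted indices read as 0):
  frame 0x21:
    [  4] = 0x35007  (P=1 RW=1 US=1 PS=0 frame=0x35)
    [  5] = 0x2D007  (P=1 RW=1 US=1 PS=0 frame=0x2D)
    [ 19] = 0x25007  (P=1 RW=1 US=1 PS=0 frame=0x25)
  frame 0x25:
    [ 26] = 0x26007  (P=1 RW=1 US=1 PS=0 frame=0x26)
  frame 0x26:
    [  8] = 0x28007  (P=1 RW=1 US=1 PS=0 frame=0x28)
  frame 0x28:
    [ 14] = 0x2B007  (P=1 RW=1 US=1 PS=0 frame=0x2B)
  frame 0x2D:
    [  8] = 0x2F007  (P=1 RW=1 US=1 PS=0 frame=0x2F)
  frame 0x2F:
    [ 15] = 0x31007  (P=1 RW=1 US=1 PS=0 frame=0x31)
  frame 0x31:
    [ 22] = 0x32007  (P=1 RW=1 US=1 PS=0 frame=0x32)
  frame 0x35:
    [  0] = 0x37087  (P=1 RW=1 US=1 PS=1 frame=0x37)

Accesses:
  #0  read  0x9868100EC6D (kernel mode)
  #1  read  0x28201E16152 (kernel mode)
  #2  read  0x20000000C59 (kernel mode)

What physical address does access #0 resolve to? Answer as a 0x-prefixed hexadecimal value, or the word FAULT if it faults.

Walk each access:
#0 VA=0x9868100EC6D (r,kernel):
  L0: frame=0x21 idx=19 entry=0x25007 [P=1 RW=1 US=1 PS=0]
  L1: frame=0x25 idx=26 entry=0x26007 [P=1 RW=1 US=1 PS=0]
  L2: frame=0x26 idx=8 entry=0x28007 [P=1 RW=1 US=1 PS=0]
  L3: frame=0x28 idx=14 entry=0x2B007 [P=1 RW=1 US=1 PS=0]
  → PA=0x2BC6D  (4 entries read)
#1 VA=0x28201E16152 (r,kernel):
  L0: frame=0x21 idx=5 entry=0x2D007 [P=1 RW=1 US=1 PS=0]
  L1: frame=0x2D idx=8 entry=0x2F007 [P=1 RW=1 US=1 PS=0]
  L2: frame=0x2F idx=15 entry=0x31007 [P=1 RW=1 US=1 PS=0]
  L3: frame=0x31 idx=22 entry=0x32007 [P=1 RW=1 US=1 PS=0]
  → PA=0x32152  (4 entries read)
#2 VA=0x20000000C59 (r,kernel):
  L0: frame=0x21 idx=4 entry=0x35007 [P=1 RW=1 US=1 PS=0]
  L1: frame=0x35 idx=0 entry=0x37087 [P=1 RW=1 US=1 PS=1]
  → PA=0x37C59 (huge @L1)  (2 entries read)

Access #0 PA: 0x2BC6D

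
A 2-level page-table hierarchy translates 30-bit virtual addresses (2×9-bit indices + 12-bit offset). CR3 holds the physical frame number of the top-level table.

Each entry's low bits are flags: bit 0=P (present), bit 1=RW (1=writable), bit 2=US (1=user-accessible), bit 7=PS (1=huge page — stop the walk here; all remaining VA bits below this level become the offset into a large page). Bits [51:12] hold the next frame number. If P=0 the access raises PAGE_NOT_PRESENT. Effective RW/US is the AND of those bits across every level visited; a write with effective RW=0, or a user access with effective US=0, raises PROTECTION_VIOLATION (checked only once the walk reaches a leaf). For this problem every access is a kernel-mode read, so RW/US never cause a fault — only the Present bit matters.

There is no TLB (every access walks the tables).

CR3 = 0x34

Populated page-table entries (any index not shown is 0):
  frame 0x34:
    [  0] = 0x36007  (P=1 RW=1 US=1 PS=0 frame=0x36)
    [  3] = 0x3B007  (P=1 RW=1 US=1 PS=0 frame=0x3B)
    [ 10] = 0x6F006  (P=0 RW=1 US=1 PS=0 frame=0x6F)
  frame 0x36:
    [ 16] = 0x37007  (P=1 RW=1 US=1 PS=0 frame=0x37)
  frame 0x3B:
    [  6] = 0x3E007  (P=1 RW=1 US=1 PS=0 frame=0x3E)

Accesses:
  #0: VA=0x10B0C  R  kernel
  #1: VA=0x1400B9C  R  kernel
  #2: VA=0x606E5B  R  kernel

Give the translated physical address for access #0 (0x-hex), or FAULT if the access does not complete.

Per-access translation:
#0 VA=0x10B0C (r,kernel):
  [0] read 0x34 idx=0: raw=0x36007 flags P=1 W=1 U=1 S=0
  [1] read 0x36 idx=16: raw=0x37007 flags P=1 W=1 U=1 S=0
  ⇒ phys 0x37B0C  [2 reads]
#1 VA=0x1400B9C (r,kernel):
  [0] read 0x34 idx=10: raw=0x6F006 flags P=0 W=1 U=1 S=0
  ✗ PAGE_NOT_PRESENT  [1 reads]
#2 VA=0x606E5B (r,kernel):
  [0] read 0x34 idx=3: raw=0x3B007 flags P=1 W=1 U=1 S=0
  [1] read 0x3B idx=6: raw=0x3E007 flags P=1 W=1 U=1 S=0
  ⇒ phys 0x3EE5B  [2 reads]

Access #0 PA: 0x37B0C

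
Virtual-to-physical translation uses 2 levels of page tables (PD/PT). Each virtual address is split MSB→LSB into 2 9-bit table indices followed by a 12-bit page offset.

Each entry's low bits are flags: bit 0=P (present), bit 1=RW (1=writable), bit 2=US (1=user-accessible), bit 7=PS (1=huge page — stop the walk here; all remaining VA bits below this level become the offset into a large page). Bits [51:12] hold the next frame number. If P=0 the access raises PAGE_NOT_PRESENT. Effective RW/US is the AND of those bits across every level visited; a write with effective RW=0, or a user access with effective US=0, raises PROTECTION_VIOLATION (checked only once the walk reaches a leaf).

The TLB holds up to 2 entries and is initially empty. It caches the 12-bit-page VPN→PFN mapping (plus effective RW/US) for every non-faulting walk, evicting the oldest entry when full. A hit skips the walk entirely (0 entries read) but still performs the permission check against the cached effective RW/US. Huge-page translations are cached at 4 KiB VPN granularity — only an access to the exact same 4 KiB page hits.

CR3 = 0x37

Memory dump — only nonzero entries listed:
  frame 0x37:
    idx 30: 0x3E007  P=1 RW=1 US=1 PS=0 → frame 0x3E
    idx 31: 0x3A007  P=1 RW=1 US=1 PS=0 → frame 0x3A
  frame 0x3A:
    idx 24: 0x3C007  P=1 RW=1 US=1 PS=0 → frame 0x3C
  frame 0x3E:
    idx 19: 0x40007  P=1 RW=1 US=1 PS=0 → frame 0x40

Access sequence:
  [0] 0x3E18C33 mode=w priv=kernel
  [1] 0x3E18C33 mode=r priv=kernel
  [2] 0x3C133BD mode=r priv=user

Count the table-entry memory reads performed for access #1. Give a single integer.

Walk each access:
#0 VA=0x3E18C33 (w,kernel):
  [0] read 0x37 idx=31: raw=0x3A007 flags P=1 W=1 U=1 S=0
  [1] read 0x3A idx=24: raw=0x3C007 flags P=1 W=1 U=1 S=0
  → PA=0x3CC33  (2 entries read)
#1 VA=0x3E18C33 (r,kernel):
  TLB hit vpn=0x3E18 → PA=0x3CC33
#2 VA=0x3C133BD (r,user):
  [0] read 0x37 idx=30: raw=0x3E007 flags P=1 W=1 U=1 S=0
  [1] read 0x3E idx=19: raw=0x40007 flags P=1 W=1 U=1 S=0
  → PA=0x403BD  (2 entries read)

Entries read for #1: 0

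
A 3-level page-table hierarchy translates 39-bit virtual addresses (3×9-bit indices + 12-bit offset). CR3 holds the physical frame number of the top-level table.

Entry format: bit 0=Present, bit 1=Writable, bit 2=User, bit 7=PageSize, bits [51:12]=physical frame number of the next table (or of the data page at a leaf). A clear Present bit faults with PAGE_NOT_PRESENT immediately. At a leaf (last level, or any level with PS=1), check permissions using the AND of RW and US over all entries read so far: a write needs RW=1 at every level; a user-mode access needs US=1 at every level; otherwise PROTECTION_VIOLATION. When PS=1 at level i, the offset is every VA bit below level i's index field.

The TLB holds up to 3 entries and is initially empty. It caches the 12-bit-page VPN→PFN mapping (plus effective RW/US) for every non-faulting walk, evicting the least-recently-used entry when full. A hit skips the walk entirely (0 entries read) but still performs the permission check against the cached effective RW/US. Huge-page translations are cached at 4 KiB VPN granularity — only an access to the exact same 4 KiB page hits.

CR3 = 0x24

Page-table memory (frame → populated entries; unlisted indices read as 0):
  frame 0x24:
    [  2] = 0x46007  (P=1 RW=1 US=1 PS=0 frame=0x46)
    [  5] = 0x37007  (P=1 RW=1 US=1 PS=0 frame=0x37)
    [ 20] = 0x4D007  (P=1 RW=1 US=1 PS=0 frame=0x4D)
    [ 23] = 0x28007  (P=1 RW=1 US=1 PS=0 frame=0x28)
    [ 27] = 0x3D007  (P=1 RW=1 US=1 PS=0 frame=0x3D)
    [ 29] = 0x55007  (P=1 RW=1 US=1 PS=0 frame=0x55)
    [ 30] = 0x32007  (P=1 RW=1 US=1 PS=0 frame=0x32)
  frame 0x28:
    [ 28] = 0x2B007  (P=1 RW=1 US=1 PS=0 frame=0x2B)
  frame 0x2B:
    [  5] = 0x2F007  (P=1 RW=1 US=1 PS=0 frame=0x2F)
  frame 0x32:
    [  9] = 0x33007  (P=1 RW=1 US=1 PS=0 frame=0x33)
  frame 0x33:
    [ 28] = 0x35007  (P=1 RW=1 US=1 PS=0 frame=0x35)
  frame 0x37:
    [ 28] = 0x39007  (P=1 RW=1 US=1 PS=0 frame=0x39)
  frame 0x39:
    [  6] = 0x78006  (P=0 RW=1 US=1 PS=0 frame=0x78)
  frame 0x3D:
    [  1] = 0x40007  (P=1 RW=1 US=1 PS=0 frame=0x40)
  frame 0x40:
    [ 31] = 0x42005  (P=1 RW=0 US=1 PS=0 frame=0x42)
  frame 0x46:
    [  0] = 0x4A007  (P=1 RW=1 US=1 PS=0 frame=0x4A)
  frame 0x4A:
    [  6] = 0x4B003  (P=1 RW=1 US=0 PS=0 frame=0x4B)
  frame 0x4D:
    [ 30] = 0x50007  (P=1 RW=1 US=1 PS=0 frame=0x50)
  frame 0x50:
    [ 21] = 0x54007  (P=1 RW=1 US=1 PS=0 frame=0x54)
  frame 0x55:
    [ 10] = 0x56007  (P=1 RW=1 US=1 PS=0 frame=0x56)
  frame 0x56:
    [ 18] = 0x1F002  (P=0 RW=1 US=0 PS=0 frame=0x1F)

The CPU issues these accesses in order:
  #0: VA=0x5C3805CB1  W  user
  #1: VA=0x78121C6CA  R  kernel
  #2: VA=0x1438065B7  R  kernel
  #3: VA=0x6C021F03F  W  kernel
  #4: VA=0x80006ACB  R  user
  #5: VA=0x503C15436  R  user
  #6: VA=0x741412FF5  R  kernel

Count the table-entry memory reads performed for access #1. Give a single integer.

Per-access translation:
#0 VA=0x5C3805CB1 (w,user):
  lvl0: tbl 0x24, slot 23 ⇒ 0x28007 (P1/RW1/US1/PS0)
  lvl1: tbl 0x28, slot 28 ⇒ 0x2B007 (P1/RW1/US1/PS0)
  lvl2: tbl 0x2B, slot 5 ⇒ 0x2F007 (P1/RW1/US1/PS0)
  ✓ 0x2FCB1  — 3 lookups
#1 VA=0x78121C6CA (r,kernel):
  lvl0: tbl 0x24, slot 30 ⇒ 0x32007 (P1/RW1/US1/PS0)
  lvl1: tbl 0x32, slot 9 ⇒ 0x33007 (P1/RW1/US1/PS0)
  lvl2: tbl 0x33, slot 28 ⇒ 0x35007 (P1/RW1/US1/PS0)
  ✓ 0x356CA  — 3 lookups
#2 VA=0x1438065B7 (r,kernel):
  lvl0: tbl 0x24, slot 5 ⇒ 0x37007 (P1/RW1/US1/PS0)
  lvl1: tbl 0x37, slot 28 ⇒ 0x39007 (P1/RW1/US1/PS0)
  lvl2: tbl 0x39, slot 6 ⇒ 0x78006 (P0/RW1/US1/PS0)
  → PAGE_NOT_PRESENT  (3 entries read)
#3 VA=0x6C021F03F (w,kernel):
  lvl0: tbl 0x24, slot 27 ⇒ 0x3D007 (P1/RW1/US1/PS0)
  lvl1: tbl 0x3D, slot 1 ⇒ 0x40007 (P1/RW1/US1/PS0)
  lvl2: tbl 0x40, slot 31 ⇒ 0x42005 (P1/RW0/US1/PS0)
  → PROTECTION_VIOLATION  (3 entries read)
#4 VA=0x80006ACB (r,user):
  lvl0: tbl 0x24, slot 2 ⇒ 0x46007 (P1/RW1/US1/PS0)
  lvl1: tbl 0x46, slot 0 ⇒ 0x4A007 (P1/RW1/US1/PS0)
  lvl2: tbl 0x4A, slot 6 ⇒ 0x4B003 (P1/RW1/US0/PS0)
  → PROTECTION_VIOLATION  (3 entries read)
#5 VA=0x503C15436 (r,user):
  lvl0: tbl 0x24, slot 20 ⇒ 0x4D007 (P1/RW1/US1/PS0)
  lvl1: tbl 0x4D, slot 30 ⇒ 0x50007 (P1/RW1/US1/PS0)
  lvl2: tbl 0x50, slot 21 ⇒ 0x54007 (P1/RW1/US1/PS0)
  ✓ 0x54436  — 3 lookups
#6 VA=0x741412FF5 (r,kernel):
  lvl0: tbl 0x24, slot 29 ⇒ 0x55007 (P1/RW1/US1/PS0)
  lvl1: tbl 0x55, slot 10 ⇒ 0x56007 (P1/RW1/US1/PS0)
  lvl2: tbl 0x56, slot 18 ⇒ 0x1F002 (P0/RW1/US0/PS0)
  → PAGE_NOT_PRESENT  (3 entries read)

Entries read for #1: 3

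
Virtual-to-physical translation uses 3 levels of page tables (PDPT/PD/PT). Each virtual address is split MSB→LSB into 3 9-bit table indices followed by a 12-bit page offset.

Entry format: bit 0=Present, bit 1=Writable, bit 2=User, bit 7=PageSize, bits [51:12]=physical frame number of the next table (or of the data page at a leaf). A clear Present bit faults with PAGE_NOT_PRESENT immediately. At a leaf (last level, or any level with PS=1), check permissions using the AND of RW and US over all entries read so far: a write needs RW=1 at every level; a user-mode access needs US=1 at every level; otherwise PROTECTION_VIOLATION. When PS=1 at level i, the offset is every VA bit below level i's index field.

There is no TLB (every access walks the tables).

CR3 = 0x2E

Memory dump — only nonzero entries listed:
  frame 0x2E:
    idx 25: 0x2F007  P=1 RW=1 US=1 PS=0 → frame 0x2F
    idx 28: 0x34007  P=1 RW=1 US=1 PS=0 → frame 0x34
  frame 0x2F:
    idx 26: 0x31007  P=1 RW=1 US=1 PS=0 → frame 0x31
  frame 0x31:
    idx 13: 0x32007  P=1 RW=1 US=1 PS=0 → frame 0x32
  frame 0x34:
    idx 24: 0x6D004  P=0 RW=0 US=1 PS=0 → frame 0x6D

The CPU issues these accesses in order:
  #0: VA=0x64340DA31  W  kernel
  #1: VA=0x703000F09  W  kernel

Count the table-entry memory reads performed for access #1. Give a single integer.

Trace:
#0 VA=0x64340DA31 (w,kernel):
  [0] read 0x2E idx=25: raw=0x2F007 flags P=1 W=1 U=1 S=0
  [1] read 0x2F idx=26: raw=0x31007 flags P=1 W=1 U=1 S=0
  [2] read 0x31 idx=13: raw=0x32007 flags P=1 W=1 U=1 S=0
  ⇒ phys 0x32A31  [3 reads]
#1 VA=0x703000F09 (w,kernel):
  [0] read 0x2E idx=28: raw=0x34007 flags P=1 W=1 U=1 S=0
  [1] read 0x34 idx=24: raw=0x6D004 flags P=0 W=0 U=1 S=0
  → PAGE_NOT_PRESENT  (2 entries read)

Entries read for #1: 2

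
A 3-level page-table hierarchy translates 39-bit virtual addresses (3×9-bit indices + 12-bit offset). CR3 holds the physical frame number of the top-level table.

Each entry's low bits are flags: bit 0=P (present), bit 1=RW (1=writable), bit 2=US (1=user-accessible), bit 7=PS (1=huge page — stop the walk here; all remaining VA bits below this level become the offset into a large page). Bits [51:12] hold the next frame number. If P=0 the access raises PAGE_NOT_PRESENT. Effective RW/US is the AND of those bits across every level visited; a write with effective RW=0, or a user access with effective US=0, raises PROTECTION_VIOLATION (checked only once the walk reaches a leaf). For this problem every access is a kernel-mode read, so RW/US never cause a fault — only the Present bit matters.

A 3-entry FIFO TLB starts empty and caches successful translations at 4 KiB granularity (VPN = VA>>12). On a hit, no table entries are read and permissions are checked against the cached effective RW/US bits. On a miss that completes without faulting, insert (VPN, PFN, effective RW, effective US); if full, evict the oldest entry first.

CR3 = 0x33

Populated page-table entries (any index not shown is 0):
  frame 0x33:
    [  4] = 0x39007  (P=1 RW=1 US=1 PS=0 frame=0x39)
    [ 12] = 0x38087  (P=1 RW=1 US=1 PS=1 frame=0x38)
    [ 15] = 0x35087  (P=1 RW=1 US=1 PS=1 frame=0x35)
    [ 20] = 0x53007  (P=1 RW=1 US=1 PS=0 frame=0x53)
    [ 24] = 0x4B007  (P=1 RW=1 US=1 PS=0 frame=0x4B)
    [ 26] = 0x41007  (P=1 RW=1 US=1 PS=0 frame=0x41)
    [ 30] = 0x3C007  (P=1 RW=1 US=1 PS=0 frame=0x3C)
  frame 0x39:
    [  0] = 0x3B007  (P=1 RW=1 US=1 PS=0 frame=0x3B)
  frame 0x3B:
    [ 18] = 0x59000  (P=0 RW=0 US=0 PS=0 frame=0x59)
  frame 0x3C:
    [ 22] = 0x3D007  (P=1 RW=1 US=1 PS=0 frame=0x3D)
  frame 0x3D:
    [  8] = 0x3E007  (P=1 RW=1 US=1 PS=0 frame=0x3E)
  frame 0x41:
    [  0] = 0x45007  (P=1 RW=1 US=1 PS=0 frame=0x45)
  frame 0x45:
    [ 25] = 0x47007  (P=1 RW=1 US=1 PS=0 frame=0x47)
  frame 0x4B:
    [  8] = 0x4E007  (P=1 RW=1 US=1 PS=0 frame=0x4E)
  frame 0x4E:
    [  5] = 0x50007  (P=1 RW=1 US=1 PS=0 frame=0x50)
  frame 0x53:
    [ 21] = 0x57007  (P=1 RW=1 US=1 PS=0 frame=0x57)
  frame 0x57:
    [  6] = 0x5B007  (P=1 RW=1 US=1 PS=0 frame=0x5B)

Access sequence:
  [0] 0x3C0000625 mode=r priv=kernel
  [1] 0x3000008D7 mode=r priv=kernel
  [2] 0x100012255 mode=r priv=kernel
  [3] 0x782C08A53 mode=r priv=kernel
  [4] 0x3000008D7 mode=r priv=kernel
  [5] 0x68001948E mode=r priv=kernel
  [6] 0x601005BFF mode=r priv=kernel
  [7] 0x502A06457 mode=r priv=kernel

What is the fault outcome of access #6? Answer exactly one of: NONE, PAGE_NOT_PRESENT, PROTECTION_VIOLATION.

Walk each access:
#0 VA=0x3C0000625 (r,kernel):
  L0: frame=0x33 idx=15 entry=0x35087 [P=1 RW=1 US=1 PS=1]
  → PA=0x35625 (huge @L0)  (1 entries read)
#1 VA=0x3000008D7 (r,kernel):
  L0: frame=0x33 idx=12 entry=0x38087 [P=1 RW=1 US=1 PS=1]
  → PA=0x388D7 (huge @L0)  (1 entries read)
#2 VA=0x100012255 (r,kernel):
  L0: frame=0x33 idx=4 entry=0x39007 [P=1 RW=1 US=1 PS=0]
  L1: frame=0x39 idx=0 entry=0x3B007 [P=1 RW=1 US=1 PS=0]
  L2: frame=0x3B idx=18 entry=0x59000 [P=0 RW=0 US=0 PS=0]
  ✗ PAGE_NOT_PRESENT  [3 reads]
#3 VA=0x782C08A53 (r,kernel):
  L0: frame=0x33 idx=30 entry=0x3C007 [P=1 RW=1 US=1 PS=0]
  L1: frame=0x3C idx=22 entry=0x3D007 [P=1 RW=1 US=1 PS=0]
  L2: frame=0x3D idx=8 entry=0x3E007 [P=1 RW=1 US=1 PS=0]
  → PA=0x3EA53  (3 entries read)
#4 VA=0x3000008D7 (r,kernel):
  TLB hit vpn=0x300000 → PA=0x388D7
#5 VA=0x68001948E (r,kernel):
  L0: frame=0x33 idx=26 entry=0x41007 [P=1 RW=1 US=1 PS=0]
  L1: frame=0x41 idx=0 entry=0x45007 [P=1 RW=1 US=1 PS=0]
  L2: frame=0x45 idx=25 entry=0x47007 [P=1 RW=1 US=1 PS=0]
  → PA=0x4748E  (3 entries read)
#6 VA=0x601005BFF (r,kernel):
  L0: frame=0x33 idx=24 entry=0x4B007 [P=1 RW=1 US=1 PS=0]
  L1: frame=0x4B idx=8 entry=0x4E007 [P=1 RW=1 US=1 PS=0]
  L2: frame=0x4E idx=5 entry=0x50007 [P=1 RW=1 US=1 PS=0]
  → PA=0x50BFF  (3 entries read)
#7 VA=0x502A06457 (r,kernel):
  L0: frame=0x33 idx=20 entry=0x53007 [P=1 RW=1 US=1 PS=0]
  L1: frame=0x53 idx=21 entry=0x57007 [P=1 RW=1 US=1 PS=0]
  L2: frame=0x57 idx=6 entry=0x5B007 [P=1 RW=1 US=1 PS=0]
  → PA=0x5B457  (3 entries read)

Access #6 fault: NONE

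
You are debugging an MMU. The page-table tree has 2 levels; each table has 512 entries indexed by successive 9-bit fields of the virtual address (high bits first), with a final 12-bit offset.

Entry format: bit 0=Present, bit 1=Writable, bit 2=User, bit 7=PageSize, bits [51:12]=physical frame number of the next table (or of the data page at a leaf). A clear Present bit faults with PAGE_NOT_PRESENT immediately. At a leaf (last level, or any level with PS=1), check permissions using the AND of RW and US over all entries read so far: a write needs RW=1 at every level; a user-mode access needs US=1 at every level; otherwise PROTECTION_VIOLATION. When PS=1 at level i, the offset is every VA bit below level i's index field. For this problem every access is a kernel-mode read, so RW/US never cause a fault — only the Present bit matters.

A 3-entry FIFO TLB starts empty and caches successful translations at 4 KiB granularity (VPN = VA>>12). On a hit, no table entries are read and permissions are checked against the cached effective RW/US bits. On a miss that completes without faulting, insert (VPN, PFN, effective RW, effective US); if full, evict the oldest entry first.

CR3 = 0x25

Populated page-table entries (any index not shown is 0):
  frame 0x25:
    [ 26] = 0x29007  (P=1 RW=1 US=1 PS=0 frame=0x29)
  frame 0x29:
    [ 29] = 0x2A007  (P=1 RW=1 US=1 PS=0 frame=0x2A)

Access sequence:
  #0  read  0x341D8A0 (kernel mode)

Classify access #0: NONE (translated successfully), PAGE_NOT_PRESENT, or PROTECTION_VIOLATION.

Per-access translation:
#0 VA=0x341D8A0 (r,kernel):
  [0] read 0x25 idx=26: raw=0x29007 flags P=1 W=1 U=1 S=0
  [1] read 0x29 idx=29: raw=0x2A007 flags P=1 W=1 U=1 S=0
  → PA=0x2A8A0  (2 entries read)

Access #0 fault: NONE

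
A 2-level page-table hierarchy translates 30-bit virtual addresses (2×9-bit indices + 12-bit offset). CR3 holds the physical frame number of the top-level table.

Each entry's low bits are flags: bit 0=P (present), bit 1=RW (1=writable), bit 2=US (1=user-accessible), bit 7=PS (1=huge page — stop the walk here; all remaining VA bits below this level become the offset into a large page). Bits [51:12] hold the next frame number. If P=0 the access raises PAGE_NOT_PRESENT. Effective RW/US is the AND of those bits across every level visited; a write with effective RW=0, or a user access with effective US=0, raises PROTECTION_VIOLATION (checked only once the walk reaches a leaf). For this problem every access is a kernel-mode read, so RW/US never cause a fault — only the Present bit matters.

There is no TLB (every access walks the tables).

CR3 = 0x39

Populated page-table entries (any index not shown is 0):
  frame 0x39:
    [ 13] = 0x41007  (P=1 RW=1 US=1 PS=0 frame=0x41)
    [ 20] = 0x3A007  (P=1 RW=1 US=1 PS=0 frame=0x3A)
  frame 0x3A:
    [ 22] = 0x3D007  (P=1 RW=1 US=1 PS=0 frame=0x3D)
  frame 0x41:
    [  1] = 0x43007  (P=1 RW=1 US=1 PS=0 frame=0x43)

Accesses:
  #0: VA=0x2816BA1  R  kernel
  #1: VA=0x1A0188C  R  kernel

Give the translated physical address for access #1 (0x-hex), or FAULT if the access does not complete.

Trace:
#0 VA=0x2816BA1 (r,kernel):
  lvl0: tbl 0x39, slot 20 ⇒ 0x3A007 (P1/RW1/US1/PS0)
  lvl1: tbl 0x3A, slot 22 ⇒ 0x3D007 (P1/RW1/US1/PS0)
  ✓ 0x3DBA1  — 2 lookups
#1 VA=0x1A0188C (r,kernel):
  lvl0: tbl 0x39, slot 13 ⇒ 0x41007 (P1/RW1/US1/PS0)
  lvl1: tbl 0x41, slot 1 ⇒ 0x43007 (P1/RW1/US1/PS0)
  ✓ 0x4388C  — 2 lookups

Access #1 PA: 0x4388C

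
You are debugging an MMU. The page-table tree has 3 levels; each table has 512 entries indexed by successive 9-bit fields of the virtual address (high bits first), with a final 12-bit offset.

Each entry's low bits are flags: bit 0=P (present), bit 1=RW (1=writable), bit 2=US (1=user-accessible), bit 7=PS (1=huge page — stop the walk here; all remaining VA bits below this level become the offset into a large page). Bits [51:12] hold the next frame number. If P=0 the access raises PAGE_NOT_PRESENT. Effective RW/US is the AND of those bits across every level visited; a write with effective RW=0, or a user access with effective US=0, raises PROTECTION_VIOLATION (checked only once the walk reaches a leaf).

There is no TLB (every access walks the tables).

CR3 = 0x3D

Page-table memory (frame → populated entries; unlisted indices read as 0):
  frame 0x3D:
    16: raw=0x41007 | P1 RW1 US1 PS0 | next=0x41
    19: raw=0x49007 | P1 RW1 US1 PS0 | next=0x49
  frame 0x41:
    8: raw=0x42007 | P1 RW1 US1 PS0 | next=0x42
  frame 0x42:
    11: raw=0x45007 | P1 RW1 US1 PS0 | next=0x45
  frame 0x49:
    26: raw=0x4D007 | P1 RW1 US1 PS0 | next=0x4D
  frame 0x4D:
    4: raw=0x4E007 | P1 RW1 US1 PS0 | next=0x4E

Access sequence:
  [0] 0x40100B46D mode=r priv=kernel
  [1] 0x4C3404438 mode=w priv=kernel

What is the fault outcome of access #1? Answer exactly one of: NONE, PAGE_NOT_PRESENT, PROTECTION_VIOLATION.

Trace:
#0 VA=0x40100B46D (r,kernel):
  L0 @0x3D[16] → 0x41007  P=1,RW=1,US=1,PS=0
  L1 @0x41[8] → 0x42007  P=1,RW=1,US=1,PS=0
  L2 @0x42[11] → 0x45007  P=1,RW=1,US=1,PS=0
  → PA=0x4546D  (3 entries read)
#1 VA=0x4C3404438 (w,kernel):
  L0 @0x3D[19] → 0x49007  P=1,RW=1,US=1,PS=0
  L1 @0x49[26] → 0x4D007  P=1,RW=1,US=1,PS=0
  L2 @0x4D[4] → 0x4E007  P=1,RW=1,US=1,PS=0
  → PA=0x4E438  (3 entries read)

Access #1 fault: NONE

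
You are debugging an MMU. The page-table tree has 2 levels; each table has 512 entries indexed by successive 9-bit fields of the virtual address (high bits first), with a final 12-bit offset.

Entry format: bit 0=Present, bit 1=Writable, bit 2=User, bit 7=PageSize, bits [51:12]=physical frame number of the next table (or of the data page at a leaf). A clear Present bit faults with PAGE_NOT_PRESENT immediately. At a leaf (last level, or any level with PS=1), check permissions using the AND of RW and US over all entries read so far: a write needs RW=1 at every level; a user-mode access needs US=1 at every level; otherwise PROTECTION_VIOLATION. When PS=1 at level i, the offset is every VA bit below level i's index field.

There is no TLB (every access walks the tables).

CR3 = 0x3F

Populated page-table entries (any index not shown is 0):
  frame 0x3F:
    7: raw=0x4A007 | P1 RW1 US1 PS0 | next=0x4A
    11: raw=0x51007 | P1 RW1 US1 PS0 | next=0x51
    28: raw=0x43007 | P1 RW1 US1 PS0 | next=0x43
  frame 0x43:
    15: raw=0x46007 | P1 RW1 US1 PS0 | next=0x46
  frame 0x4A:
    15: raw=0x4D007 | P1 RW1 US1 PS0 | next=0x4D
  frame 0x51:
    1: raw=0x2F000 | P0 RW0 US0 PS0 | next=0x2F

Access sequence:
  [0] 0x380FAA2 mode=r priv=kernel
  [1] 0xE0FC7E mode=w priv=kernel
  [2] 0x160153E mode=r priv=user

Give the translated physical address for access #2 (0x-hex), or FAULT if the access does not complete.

Walk each access:
#0 VA=0x380FAA2 (r,kernel):
  lvl0: tbl 0x3F, slot 28 ⇒ 0x43007 (P1/RW1/US1/PS0)
  lvl1: tbl 0x43, slot 15 ⇒ 0x46007 (P1/RW1/US1/PS0)
  ✓ 0x46AA2  — 2 lookups
#1 VA=0xE0FC7E (w,kernel):
  lvl0: tbl 0x3F, slot 7 ⇒ 0x4A007 (P1/RW1/US1/PS0)
  lvl1: tbl 0x4A, slot 15 ⇒ 0x4D007 (P1/RW1/US1/PS0)
  ✓ 0x4DC7E  — 2 lookups
#2 VA=0x160153E (r,user):
  lvl0: tbl 0x3F, slot 11 ⇒ 0x51007 (P1/RW1/US1/PS0)
  lvl1: tbl 0x51, slot 1 ⇒ 0x2F000 (P0/RW0/US0/PS0)
  ✗ PAGE_NOT_PRESENT  [2 reads]

Access #2 PA: FAULT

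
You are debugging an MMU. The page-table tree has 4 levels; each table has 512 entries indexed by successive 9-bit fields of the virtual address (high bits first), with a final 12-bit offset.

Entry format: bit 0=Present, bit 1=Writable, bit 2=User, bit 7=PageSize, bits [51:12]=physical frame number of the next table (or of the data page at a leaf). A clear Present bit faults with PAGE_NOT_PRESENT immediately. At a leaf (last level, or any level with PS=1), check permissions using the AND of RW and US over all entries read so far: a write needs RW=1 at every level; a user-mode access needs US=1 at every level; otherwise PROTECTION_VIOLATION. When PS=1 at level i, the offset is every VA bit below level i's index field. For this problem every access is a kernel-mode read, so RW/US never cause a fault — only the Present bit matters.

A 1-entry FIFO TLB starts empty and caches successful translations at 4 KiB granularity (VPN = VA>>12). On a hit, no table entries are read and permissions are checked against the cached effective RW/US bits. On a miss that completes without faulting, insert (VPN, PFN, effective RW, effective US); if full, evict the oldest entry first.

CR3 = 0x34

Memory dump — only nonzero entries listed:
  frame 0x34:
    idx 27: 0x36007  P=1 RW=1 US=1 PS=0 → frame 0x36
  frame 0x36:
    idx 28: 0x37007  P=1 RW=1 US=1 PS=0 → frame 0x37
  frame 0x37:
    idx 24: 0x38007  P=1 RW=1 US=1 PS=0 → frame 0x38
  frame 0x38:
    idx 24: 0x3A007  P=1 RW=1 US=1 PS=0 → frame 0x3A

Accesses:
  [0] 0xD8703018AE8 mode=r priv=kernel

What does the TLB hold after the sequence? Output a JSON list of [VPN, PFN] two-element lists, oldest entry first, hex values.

Trace:
#0 VA=0xD8703018AE8 (r,kernel):
  L0 @0x34[27] → 0x36007  P=1,RW=1,US=1,PS=0
  L1 @0x36[28] → 0x37007  P=1,RW=1,US=1,PS=0
  L2 @0x37[24] → 0x38007  P=1,RW=1,US=1,PS=0
  L3 @0x38[24] → 0x3A007  P=1,RW=1,US=1,PS=0
  ✓ 0x3AAE8  — 4 lookups

TLB: [["0xD8703018", "0x3A"]]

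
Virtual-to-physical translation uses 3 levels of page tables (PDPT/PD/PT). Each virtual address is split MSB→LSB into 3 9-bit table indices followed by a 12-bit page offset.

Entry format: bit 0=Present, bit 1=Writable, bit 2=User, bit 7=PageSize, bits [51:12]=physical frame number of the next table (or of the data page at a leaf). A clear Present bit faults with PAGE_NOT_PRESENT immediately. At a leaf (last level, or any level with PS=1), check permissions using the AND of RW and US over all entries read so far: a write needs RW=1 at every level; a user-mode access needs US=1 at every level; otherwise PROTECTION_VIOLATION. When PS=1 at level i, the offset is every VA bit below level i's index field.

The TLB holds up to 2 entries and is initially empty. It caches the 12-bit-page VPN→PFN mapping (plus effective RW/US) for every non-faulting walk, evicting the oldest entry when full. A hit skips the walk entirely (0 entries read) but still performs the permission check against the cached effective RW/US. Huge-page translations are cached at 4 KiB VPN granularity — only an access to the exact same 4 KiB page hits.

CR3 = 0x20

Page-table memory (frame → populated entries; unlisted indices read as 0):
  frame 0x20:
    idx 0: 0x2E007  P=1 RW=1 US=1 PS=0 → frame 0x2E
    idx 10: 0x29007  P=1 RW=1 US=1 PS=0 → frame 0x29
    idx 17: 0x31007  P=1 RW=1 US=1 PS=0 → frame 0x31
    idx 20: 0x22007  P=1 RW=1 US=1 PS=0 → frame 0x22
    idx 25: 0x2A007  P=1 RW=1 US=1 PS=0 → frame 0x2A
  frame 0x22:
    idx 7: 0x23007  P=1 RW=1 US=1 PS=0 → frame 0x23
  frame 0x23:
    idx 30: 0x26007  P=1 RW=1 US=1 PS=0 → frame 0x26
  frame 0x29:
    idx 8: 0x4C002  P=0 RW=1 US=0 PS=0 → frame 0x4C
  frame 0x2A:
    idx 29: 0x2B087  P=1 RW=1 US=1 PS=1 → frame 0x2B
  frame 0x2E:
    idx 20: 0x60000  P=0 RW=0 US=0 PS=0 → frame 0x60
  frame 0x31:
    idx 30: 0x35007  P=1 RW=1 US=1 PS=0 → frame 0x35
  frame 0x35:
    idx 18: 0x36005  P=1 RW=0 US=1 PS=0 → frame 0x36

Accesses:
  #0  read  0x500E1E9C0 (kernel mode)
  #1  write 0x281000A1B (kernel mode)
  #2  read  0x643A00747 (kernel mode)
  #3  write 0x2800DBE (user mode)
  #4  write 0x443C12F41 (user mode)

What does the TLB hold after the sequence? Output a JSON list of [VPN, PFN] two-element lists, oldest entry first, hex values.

Trace:
#0 VA=0x500E1E9C0 (r,kernel):
  L0: frame=0x20 idx=20 entry=0x22007 [P=1 RW=1 US=1 PS=0]
  L1: frame=0x22 idx=7 entry=0x23007 [P=1 RW=1 US=1 PS=0]
  L2: frame=0x23 idx=30 entry=0x26007 [P=1 RW=1 US=1 PS=0]
  → PA=0x269C0  (3 entries read)
#1 VA=0x281000A1B (w,kernel):
  L0: frame=0x20 idx=10 entry=0x29007 [P=1 RW=1 US=1 PS=0]
  L1: frame=0x29 idx=8 entry=0x4C002 [P=0 RW=1 US=0 PS=0]
  ⇒ fault: PAGE_NOT_PRESENT  — 2 lookups
#2 VA=0x643A00747 (r,kernel):
  L0: frame=0x20 idx=25 entry=0x2A007 [P=1 RW=1 US=1 PS=0]
  L1: frame=0x2A idx=29 entry=0x2B087 [P=1 RW=1 US=1 PS=1]
  → PA=0x2B747 (huge @L1)  (2 entries read)
#3 VA=0x2800DBE (w,user):
  L0: frame=0x20 idx=0 entry=0x2E007 [P=1 RW=1 US=1 PS=0]
  L1: frame=0x2E idx=20 entry=0x60000 [P=0 RW=0 US=0 PS=0]
  ⇒ fault: PAGE_NOT_PRESENT  — 2 lookups
#4 VA=0x443C12F41 (w,user):
  L0: frame=0x20 idx=17 entry=0x31007 [P=1 RW=1 US=1 PS=0]
  L1: frame=0x31 idx=30 entry=0x35007 [P=1 RW=1 US=1 PS=0]
  L2: frame=0x35 idx=18 entry=0x36005 [P=1 RW=0 US=1 PS=0]
  ⇒ fault: PROTECTION_VIOLATION  — 3 lookups

TLB: [["0x500E1E", "0x26"], ["0x643A00", "0x2B"]]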